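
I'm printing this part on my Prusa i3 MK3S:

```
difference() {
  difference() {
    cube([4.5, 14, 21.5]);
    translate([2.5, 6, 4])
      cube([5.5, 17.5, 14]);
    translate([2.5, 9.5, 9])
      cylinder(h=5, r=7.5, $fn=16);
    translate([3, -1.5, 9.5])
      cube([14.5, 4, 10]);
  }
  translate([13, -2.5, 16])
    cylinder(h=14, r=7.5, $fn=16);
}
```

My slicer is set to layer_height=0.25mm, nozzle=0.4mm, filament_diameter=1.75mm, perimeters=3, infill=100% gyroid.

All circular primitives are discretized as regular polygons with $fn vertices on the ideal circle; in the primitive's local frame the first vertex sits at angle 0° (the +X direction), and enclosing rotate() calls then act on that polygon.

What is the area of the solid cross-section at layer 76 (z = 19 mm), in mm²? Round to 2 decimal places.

At z = 19 mm: the cube is present — its section is the full 4.5×14 rectangle (area 63.00 mm²); the cube at (2.5, 6) is absent (z outside [4, 18]); the cylinder at (2.5, 9.5) is absent (z outside [9, 14]); the 14.5×4 cube at (3, -1.5) contributes its full rectangle (area 58.00 mm²); Subtracting the remaining from the first: starting from the 4.5×14 cube (63.00 mm²), the 14.5×4 cube at (3, -1.5) partially overlaps it — only the 3.75 mm² overlap (of its 58.00 mm²) is removed, clipping the outline — area = 59.25 mm²; the r=7.5 cylinder at (13, -2.5) contributes a regular 16-gon of circumradius 7.5 (area = (16/2)·7.500²·sin(360°/16) = 172.21 mm²); After the difference (first − rest): starting from that combined region (59.25 mm²), the r=7.5 cylinder at (13, -2.5) misses the remaining region (no effect) — area = 59.25 mm². Overall, the cross-section is a single solid region. Net area = 59.25 mm².

59.25 mm²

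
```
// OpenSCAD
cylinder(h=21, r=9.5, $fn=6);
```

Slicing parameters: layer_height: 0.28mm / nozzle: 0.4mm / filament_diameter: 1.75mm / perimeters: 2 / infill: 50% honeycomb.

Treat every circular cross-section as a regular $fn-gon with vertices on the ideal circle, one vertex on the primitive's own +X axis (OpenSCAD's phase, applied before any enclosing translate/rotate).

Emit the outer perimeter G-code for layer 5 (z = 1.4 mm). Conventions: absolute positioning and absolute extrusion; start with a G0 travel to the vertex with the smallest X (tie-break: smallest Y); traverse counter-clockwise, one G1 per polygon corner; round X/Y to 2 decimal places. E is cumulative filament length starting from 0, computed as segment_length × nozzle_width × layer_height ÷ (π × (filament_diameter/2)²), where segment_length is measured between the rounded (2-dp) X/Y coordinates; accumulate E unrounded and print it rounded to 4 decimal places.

At z = 1.4 mm: the cylinder: section is a regular 6-gon, circumradius r=9.5. The outline is a single polygon with 6 vertices. Extrusion per mm of travel: 0.4 × 0.28 / (π × 0.875²) = 0.046564. Accumulating E over each segment gives final E = 2.6546.

G0 X-9.50 Y0.00 Z1.40
G1 X-4.75 Y-8.23 E0.4425
G1 X4.75 Y-8.23 E0.8848
G1 X9.50 Y0.00 E1.3273
G1 X4.75 Y8.23 E1.7698
G1 X-4.75 Y8.23 E2.2121
G1 X-9.50 Y0.00 E2.6546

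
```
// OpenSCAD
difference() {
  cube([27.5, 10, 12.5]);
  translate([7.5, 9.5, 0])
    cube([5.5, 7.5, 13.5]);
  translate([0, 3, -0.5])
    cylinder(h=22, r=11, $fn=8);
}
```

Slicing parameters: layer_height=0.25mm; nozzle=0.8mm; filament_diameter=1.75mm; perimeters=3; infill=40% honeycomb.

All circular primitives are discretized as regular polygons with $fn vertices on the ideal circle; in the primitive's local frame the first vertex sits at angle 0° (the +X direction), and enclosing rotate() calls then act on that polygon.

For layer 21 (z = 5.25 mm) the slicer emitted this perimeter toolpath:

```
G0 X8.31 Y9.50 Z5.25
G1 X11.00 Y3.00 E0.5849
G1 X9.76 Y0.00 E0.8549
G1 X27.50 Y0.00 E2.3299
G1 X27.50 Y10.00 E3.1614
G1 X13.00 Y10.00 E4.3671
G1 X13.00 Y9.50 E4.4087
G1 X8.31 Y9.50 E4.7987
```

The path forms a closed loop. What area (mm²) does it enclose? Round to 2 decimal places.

Apply the shoelace formula to the sequence of (X, Y) vertices; enclosed area = 174.60 mm².

174.60 mm²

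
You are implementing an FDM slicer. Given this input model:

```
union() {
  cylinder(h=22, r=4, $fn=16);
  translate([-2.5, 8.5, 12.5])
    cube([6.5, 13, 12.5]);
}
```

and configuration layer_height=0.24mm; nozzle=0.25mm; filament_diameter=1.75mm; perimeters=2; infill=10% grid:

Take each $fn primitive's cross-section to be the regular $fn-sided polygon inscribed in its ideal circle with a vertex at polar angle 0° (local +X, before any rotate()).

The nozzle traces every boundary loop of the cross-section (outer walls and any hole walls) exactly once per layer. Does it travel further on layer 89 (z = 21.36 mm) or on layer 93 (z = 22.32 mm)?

Layer 89 (z = 21.36): the cylinder: section is a regular 16-gon, circumradius r=4 (perimeter = 2·16·4.000·sin(180°/16) = 24.97 mm); the cube at (-2.5, 8.5) (footprint 6.5×13) is included at this height (perimeter 39.00 mm); Taking the union: the 2 present regions are separate (no shared area or edge), so areas and boundary lengths simply add and each stays a separate island — boundary = 63.97 mm. So its perimeter = 63.97 mm. Layer 93 (z = 22.32): the cylinder does not reach this height (z outside [0, 22]); the cube at (-2.5, 8.5) (footprint 6.5×13) is included at this height (perimeter 39.00 mm); Merging all regions: only the 6.5×13 cube at (-2.5, 8.5) is present, so the union is just that shape — boundary = 39.00 mm. So its perimeter = 39.00 mm. Layer 89 is larger (63.97 vs 39.00 mm).

layer 89 (z = 21.36 mm)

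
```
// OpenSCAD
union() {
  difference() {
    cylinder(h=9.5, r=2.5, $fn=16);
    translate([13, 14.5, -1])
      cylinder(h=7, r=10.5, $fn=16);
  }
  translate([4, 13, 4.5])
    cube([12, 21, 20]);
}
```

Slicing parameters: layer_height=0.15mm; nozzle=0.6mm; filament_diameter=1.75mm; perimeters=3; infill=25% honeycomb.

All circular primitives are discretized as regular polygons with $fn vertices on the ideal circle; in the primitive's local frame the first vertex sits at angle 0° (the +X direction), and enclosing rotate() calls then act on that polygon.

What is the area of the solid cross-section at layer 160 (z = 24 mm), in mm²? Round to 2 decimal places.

252.00 mm²

At z = 24 mm: the cylinder is absent (z outside [0, 9.5]); the cylinder at (13, 14.5) is not intersected at this z (z outside [-1, 6]); After the difference (first − rest): the first operand is absent here, so nothing remains; the cube at (4, 13) is present — its section is the full 12×21 rectangle (area 252.00 mm²); Merging all regions: only the 12×21 cube at (4, 13) is present, so the union is just that shape — area = 252.00 mm². Overall, the cross-section is a single solid region. Net area = 252.00 mm².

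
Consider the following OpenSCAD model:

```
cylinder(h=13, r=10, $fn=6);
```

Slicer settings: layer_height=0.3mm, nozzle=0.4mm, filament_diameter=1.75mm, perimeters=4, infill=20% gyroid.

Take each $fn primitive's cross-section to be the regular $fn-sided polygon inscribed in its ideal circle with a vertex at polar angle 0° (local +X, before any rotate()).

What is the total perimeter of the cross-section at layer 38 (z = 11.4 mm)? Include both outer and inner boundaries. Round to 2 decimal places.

At z = 11.4 mm: the r=10 cylinder gives a regular 6-gon of circumradius 10 (constant along its height) (perimeter = 2·6·10.000·sin(180°/6) = 60.00 mm). Overall, the cross-section is a single solid region. Total boundary length (outer) = 60.00 mm.

60.00 mm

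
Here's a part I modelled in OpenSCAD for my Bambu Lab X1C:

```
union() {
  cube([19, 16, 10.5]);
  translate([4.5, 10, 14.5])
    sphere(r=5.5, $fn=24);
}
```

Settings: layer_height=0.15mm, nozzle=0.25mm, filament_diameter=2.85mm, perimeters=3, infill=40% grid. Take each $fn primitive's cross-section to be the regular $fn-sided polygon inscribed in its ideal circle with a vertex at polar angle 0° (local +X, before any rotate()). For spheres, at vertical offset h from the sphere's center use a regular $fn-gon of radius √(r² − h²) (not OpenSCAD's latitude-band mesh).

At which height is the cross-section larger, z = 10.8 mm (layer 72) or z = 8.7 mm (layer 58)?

layer 58 (z = 8.7 mm)

Layer 72 (z = 10.8): the cube is absent (z outside [0, 10.5]); the r=5.5 sphere at (4.5, 10) contributes a regular 24-gon of circumradius √(5.5²−3.7²) = 4.069 (area = (24/2)·4.069²·sin(360°/24) = 51.43 mm²); Taking the union: only the r=5.5 sphere at (4.5, 10) is present, so the union is just that shape — area = 51.43 mm². So its area = 51.43 mm². Layer 58 (z = 8.7): the 19×16 cube contributes its full rectangle (area 304.00 mm²); the sphere at (4.5, 10) is not intersected at this z (|z−center|=5.800 > r=5.5); Merging all regions: only the 19×16 cube is present, so the union is just that shape — area = 304.00 mm². So its area = 304.00 mm². Layer 58 is larger (304.00 vs 51.43 mm²).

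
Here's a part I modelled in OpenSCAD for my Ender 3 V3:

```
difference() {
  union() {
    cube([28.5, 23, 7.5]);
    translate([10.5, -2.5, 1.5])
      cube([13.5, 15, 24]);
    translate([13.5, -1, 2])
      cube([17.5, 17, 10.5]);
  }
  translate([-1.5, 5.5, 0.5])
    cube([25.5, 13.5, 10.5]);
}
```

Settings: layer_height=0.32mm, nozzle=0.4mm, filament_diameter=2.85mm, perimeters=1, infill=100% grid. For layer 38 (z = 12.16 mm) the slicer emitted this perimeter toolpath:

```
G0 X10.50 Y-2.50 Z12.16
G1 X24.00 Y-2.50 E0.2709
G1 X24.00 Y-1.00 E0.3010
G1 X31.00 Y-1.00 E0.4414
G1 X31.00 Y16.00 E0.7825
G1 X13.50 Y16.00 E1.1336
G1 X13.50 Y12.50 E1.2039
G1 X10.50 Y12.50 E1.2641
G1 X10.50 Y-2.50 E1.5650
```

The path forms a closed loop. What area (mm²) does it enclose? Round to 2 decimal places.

358.25 mm²

Apply the shoelace formula to the sequence of (X, Y) vertices; enclosed area = 358.25 mm².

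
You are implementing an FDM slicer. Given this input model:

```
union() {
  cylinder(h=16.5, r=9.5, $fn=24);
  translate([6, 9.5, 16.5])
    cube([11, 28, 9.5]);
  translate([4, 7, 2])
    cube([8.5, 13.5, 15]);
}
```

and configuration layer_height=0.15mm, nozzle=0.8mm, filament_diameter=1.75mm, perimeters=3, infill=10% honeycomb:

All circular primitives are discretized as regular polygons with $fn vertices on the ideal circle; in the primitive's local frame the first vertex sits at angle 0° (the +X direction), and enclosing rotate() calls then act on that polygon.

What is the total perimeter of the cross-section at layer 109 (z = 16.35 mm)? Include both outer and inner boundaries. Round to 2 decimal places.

At z = 16.35 mm: the r=9.5 cylinder contributes a regular 24-gon of circumradius 9.5 (perimeter = 2·24·9.500·sin(180°/24) = 59.52 mm); the cube at (6, 9.5) does not reach this height (z outside [16.5, 26]); the cube at (4, 7) (footprint 8.5×13.5) is included at this height (perimeter 44.00 mm); Combining (union): the regions partially overlap (shared area 2.02 mm²), so the edge portions inside another operand are dropped and the merged outline is re-measured after clipping — boundary = 96.80 mm. Overall, the cross-section is a single solid region. Total boundary length (outer) = 96.80 mm.

96.80 mm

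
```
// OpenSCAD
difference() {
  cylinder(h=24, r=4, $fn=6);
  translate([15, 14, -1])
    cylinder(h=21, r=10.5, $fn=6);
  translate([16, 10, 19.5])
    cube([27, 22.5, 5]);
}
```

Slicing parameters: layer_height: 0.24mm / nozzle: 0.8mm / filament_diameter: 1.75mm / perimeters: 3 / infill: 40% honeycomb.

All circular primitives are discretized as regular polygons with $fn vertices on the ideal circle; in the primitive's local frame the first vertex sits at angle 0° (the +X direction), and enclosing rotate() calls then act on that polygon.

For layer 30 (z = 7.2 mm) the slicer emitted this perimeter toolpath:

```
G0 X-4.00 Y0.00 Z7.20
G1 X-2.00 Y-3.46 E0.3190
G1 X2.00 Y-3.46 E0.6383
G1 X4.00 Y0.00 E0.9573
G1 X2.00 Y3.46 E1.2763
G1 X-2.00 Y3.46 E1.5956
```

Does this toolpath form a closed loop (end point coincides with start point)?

no

Start point (G0): (-4.00, 0.00). End point (last G1): the path does not return to the start — open.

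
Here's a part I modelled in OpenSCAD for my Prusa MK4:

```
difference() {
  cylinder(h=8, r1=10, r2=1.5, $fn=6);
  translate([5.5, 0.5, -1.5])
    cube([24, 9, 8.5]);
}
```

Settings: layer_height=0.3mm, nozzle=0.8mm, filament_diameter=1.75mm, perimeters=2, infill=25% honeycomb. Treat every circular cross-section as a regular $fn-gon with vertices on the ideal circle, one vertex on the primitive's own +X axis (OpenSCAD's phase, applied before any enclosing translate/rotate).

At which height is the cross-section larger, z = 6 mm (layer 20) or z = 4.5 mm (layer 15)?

layer 15 (z = 4.5 mm)

Layer 20 (z = 6): the cone: at t=0.750 of its height the radius interpolates to r₁+(r₂−r₁)t = 3.625, giving a regular 6-gon of that circumradius (area = (6/2)·3.625²·sin(360°/6) = 34.14 mm²); the cube at (5.5, 0.5) (footprint 24×9) is included at this height (area 216.00 mm²); After the difference (first − rest): starting from the cone (34.14 mm²), the 24×9 cube at (5.5, 0.5) misses the remaining region (no effect) — area = 34.14 mm². So its area = 34.14 mm². Layer 15 (z = 4.5): the cone contributes a regular 6-gon of circumradius 5.219 (interpolated between r1=10 and r2=1.5 at t=0.562) (area = (6/2)·5.219²·sin(360°/6) = 70.76 mm²); the 24×9 cube at (5.5, 0.5) contributes its full rectangle (area 216.00 mm²); Taking the first minus the rest: starting from the cone (70.76 mm²), the 24×9 cube at (5.5, 0.5) misses the remaining region (no effect) — area = 70.76 mm². So its area = 70.76 mm². Layer 15 is larger (70.76 vs 34.14 mm²).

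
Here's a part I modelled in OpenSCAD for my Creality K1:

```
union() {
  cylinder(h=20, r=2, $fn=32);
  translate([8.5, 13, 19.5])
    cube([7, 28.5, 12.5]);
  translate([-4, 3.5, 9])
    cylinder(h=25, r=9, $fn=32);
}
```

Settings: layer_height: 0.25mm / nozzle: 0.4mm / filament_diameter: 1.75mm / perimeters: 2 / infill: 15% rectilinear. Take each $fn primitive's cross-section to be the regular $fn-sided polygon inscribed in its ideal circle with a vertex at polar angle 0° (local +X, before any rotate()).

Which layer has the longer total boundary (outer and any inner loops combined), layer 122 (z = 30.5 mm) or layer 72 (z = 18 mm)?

Layer 122 (z = 30.5): the cylinder does not reach this height (z outside [0, 20]); the 7×28.5 cube at (8.5, 13) contributes its full rectangle (perimeter 71.00 mm); the r=9 cylinder at (-4, 3.5) gives a regular 32-gon of circumradius 9 (constant along its height) (perimeter = 2·32·9.000·sin(180°/32) = 56.46 mm); Combining (union): the 2 present regions are separate (no shared area or edge), so areas and boundary lengths simply add and each stays a separate island — boundary = 127.46 mm. So its perimeter = 127.46 mm. Layer 72 (z = 18): the r=2 cylinder contributes a regular 32-gon of circumradius 2 (perimeter = 2·32·2.000·sin(180°/32) = 12.55 mm); the cube at (8.5, 13) is not intersected at this z (z outside [19.5, 32]); the r=9 cylinder at (-4, 3.5) gives a regular 32-gon of circumradius 9 (constant along its height) (perimeter = 2·32·9.000·sin(180°/32) = 56.46 mm); Taking the union: the r=2 cylinder lies entirely inside the r=9 cylinder at (-4, 3.5), so the union is just the r=9 cylinder at (-4, 3.5) — boundary = 56.46 mm. So its perimeter = 56.46 mm. Layer 122 is larger (127.46 vs 56.46 mm).

layer 122 (z = 30.5 mm)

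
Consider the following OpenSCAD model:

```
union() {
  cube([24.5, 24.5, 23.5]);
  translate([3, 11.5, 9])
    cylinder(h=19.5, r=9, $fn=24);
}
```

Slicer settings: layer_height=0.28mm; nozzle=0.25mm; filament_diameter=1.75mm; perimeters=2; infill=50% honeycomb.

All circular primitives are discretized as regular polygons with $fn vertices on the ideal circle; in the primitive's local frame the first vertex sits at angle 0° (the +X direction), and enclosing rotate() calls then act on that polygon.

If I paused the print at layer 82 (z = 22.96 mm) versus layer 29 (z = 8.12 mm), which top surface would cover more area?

Layer 82 (z = 22.96): the cube is present — its section is the full 24.5×24.5 rectangle (area 600.25 mm²); the cylinder at (3, 11.5): section is a regular 24-gon, circumradius r=9 (area = (24/2)·9.000²·sin(360°/24) = 251.57 mm²); Taking the union: the regions partially overlap — summed areas 851.82 mm² minus the doubly-counted overlap 178.47 mm² gives 673.35 mm² — area = 673.35 mm². So its area = 673.35 mm². Layer 29 (z = 8.12): the cube is present — its section is the full 24.5×24.5 rectangle (area 600.25 mm²); the cylinder at (3, 11.5) is not intersected at this z (z outside [9, 28.5]); Merging all regions: only the 24.5×24.5 cube is present, so the union is just that shape — area = 600.25 mm². So its area = 600.25 mm². Layer 82 is larger (673.35 vs 600.25 mm²).

layer 82 (z = 22.96 mm)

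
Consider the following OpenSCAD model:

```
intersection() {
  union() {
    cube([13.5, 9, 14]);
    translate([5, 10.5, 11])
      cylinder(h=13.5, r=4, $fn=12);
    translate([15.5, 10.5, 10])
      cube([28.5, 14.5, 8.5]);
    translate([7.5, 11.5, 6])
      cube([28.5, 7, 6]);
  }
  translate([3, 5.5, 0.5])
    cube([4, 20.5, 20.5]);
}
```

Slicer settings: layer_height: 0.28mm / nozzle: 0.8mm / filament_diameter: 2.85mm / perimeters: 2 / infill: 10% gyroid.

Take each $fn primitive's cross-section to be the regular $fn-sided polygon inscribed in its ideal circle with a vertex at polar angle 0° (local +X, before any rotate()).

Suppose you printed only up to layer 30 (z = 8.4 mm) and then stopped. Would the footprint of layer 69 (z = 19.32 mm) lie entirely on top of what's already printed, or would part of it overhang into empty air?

part overhangs

Compare the two slices. At z = 8.4: the cube (footprint 13.5×9) is included at this height (area 121.50 mm²); the cylinder at (5, 10.5) is not intersected at this z (z outside [11, 24.5]); the cube at (15.5, 10.5) is absent (z outside [10, 18.5]); the cube at (7.5, 11.5) is present — its section is the full 28.5×7 rectangle (area 199.50 mm²); Taking the union: the 2 present regions are separate (no shared area or edge), so areas and boundary lengths simply add and each stays a separate island — area = 321.00 mm²; the cube at (3, 5.5) is present — its section is the full 4×20.5 rectangle (area 82.00 mm²); After intersecting: the 4×20.5 cube at (3, 5.5) partially overlaps that combined region; clipping to the common part keeps 14.00 mm² — area = 14.00 mm². At z = 19.32: the cube is not intersected at this z (z outside [0, 14]); the r=4 cylinder at (5, 10.5) gives a regular 12-gon of circumradius 4 (constant along its height) (area = (12/2)·4.000²·sin(360°/12) = 48.00 mm²); the cube at (15.5, 10.5) does not reach this height (z outside [10, 18.5]); the cube at (7.5, 11.5) does not reach this height (z outside [6, 12]); Taking the union: only the r=4 cylinder at (5, 10.5) is present, so the union is just that shape — area = 48.00 mm²; the 4×20.5 cube at (3, 5.5) contributes its full rectangle (area 82.00 mm²); Keeping only the common overlap: the 4×20.5 cube at (3, 5.5) partially overlaps that combined region; clipping to the common part keeps 29.86 mm² — area = 29.86 mm². Checking containment: at z = 19.32 the cross-section extends beyond the z = 8.4 cross-section by about 20.93 mm².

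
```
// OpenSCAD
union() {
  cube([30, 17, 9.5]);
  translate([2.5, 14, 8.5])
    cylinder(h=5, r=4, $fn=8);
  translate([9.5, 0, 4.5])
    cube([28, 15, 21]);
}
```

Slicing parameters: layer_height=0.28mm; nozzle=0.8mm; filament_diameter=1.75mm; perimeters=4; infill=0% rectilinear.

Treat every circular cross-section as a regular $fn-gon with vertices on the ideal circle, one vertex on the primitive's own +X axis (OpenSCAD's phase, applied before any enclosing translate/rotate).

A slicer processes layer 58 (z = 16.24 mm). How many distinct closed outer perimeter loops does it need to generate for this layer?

At z = 16.24 mm: the cube does not reach this height (z outside [0, 9.5]); the cylinder at (2.5, 14) is not intersected at this z (z outside [8.5, 13.5]); the cube at (9.5, 0) (footprint 28×15) is included at this height; Combining (union): only the 28×15 cube at (9.5, 0) is present, so the union is just that shape — 1 connected region. The result has 1 disconnected region.

1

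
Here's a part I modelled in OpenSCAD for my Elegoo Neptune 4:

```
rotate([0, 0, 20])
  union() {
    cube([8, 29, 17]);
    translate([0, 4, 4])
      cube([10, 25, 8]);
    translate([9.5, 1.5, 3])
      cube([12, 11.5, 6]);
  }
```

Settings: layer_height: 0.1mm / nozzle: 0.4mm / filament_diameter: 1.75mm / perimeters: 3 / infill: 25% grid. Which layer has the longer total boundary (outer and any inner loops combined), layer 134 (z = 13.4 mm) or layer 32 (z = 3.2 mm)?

layer 32 (z = 3.2 mm)

Layer 134 (z = 13.4): the cube is present — its section is the full 8×29 rectangle (perimeter 74.00 mm); the cube at (0, 4) is absent (z outside [4, 12]); the cube at (9.5, 1.5) is absent (z outside [3, 9]); Merging all regions: only the 8×29 cube is present, so the union is just that shape — boundary = 74.00 mm; (whole slice rotated 20° about Z — lengths, areas and connectivity unchanged). So its perimeter = 74.00 mm. Layer 32 (z = 3.2): the cube (footprint 8×29) is included at this height (perimeter 74.00 mm); the cube at (0, 4) is not intersected at this z (z outside [4, 12]); the cube at (9.5, 1.5) is present — its section is the full 12×11.5 rectangle (perimeter 47.00 mm); Taking the union: the 2 present regions are separate (no shared area or edge), so areas and boundary lengths simply add and each stays a separate island — boundary = 121.00 mm; (rotated 20° about Z; rotation is an isometry so areas/perimeters/island counts are preserved). So its perimeter = 121.00 mm. Layer 32 is larger (121.00 vs 74.00 mm).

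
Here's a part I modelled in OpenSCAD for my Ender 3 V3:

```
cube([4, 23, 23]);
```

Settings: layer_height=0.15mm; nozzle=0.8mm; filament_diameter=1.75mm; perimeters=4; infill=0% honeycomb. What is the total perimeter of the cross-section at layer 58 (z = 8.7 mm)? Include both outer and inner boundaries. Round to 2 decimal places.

At z = 8.7 mm: the cube is present — its section is the full 4×23 rectangle (perimeter 54.00 mm). Overall, the cross-section is a single solid region. Total boundary length (outer) = 54.00 mm.

54.00 mm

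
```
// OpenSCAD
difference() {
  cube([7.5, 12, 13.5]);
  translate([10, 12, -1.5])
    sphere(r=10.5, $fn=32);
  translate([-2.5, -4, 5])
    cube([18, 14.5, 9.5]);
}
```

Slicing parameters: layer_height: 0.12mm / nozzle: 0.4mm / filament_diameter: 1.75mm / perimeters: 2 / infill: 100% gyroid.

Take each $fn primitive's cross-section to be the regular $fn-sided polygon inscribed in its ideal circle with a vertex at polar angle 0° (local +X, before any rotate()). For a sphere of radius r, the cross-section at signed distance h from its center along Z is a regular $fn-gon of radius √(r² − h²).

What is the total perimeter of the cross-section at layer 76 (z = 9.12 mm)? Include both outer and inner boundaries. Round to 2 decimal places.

At z = 9.12 mm: the 7.5×12 cube contributes its full rectangle (perimeter 39.00 mm); the sphere at (10, 12) is not intersected at this z (|z−center|=10.620 > r=10.5); the 18×14.5 cube at (-2.5, -4) contributes its full rectangle (perimeter 65.00 mm); Subtracting the remaining from the first: starting from the 7.5×12 cube, the 18×14.5 cube at (-2.5, -4) partially overlaps it — only the 78.75 mm² overlap (of its 261.00 mm²) is removed, clipping the outline — boundary = 18.00 mm. Overall, the cross-section is a single solid region. Total boundary length (outer) = 18.00 mm.

18.00 mm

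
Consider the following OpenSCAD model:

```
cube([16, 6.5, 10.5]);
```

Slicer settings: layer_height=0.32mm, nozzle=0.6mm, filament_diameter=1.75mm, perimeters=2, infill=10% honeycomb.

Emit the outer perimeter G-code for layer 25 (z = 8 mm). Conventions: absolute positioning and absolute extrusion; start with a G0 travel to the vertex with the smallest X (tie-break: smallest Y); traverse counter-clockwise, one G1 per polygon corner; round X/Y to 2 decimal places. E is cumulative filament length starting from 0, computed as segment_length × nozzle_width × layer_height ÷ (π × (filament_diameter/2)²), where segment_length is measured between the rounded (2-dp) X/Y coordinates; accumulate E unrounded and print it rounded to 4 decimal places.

At z = 8 mm: the cube (footprint 16×6.5) is included at this height. The outline is a single polygon with 4 vertices. Extrusion per mm of travel: 0.6 × 0.32 / (π × 0.875²) = 0.079824. Accumulating E over each segment gives final E = 3.5921.

G0 X0.00 Y0.00 Z8.00
G1 X16.00 Y0.00 E1.2772
G1 X16.00 Y6.50 E1.7960
G1 X0.00 Y6.50 E3.0732
G1 X0.00 Y0.00 E3.5921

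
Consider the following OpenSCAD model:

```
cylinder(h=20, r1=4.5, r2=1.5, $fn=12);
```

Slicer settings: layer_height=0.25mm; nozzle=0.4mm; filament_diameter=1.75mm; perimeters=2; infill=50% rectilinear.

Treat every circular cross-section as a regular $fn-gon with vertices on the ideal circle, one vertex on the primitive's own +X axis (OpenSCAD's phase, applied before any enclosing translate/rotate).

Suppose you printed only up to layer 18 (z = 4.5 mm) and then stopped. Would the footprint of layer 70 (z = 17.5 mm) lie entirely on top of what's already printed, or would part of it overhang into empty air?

entirely on top

Compare the two slices. At z = 4.5: the cone (r1=4.5→r2=1.5) has section circumradius 3.825 here — a regular 12-gon (area = (12/2)·3.825²·sin(360°/12) = 43.89 mm²). At z = 17.5: the cone (r1=4.5→r2=1.5) has section circumradius 1.875 here — a regular 12-gon (area = (12/2)·1.875²·sin(360°/12) = 10.55 mm²). Checking containment: the cross-section at z = 17.5 is a subset of the cross-section at z = 4.5.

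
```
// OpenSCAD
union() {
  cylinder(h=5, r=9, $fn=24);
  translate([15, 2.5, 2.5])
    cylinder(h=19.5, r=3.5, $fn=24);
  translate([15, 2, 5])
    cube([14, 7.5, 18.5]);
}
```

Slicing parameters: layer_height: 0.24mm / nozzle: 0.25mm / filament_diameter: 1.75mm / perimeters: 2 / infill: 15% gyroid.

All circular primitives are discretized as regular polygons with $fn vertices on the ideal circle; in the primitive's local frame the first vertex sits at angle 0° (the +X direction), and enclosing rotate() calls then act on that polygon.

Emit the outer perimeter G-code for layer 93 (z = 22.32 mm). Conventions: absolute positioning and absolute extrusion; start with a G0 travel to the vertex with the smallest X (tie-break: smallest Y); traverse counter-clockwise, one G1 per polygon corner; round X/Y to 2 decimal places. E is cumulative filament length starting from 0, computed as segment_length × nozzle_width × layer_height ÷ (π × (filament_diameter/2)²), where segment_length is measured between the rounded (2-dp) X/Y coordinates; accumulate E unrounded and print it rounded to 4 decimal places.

G0 X15.00 Y2.00 Z22.32
G1 X29.00 Y2.00 E0.3492
G1 X29.00 Y9.50 E0.5363
G1 X15.00 Y9.50 E0.8856
G1 X15.00 Y2.00 E1.0726

At z = 22.32 mm: the cylinder is not intersected at this z (z outside [0, 5]); the cylinder at (15, 2.5) does not reach this height (z outside [2.5, 22]); the cube at (15, 2) is present — its section is the full 14×7.5 rectangle; Combining (union): only the 14×7.5 cube at (15, 2) is present, so the union is just that shape — 1 connected region. The outline is a single polygon with 4 vertices. Extrusion per mm of travel: 0.25 × 0.24 / (π × 0.875²) = 0.024945. Accumulating E over each segment gives final E = 1.0726.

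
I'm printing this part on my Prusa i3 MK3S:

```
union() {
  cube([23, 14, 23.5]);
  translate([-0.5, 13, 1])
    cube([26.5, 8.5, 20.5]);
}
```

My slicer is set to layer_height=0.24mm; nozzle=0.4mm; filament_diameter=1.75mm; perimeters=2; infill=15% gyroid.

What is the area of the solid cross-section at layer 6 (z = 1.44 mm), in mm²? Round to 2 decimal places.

524.25 mm²

At z = 1.44 mm: the cube (footprint 23×14) is included at this height (area 322.00 mm²); the cube at (-0.5, 13) is present — its section is the full 26.5×8.5 rectangle (area 225.25 mm²); Merging all regions: the regions partially overlap — summed areas 547.25 mm² minus the doubly-counted overlap 23.00 mm² gives 524.25 mm² — area = 524.25 mm². Overall, the cross-section is a single solid region. Net area = 524.25 mm².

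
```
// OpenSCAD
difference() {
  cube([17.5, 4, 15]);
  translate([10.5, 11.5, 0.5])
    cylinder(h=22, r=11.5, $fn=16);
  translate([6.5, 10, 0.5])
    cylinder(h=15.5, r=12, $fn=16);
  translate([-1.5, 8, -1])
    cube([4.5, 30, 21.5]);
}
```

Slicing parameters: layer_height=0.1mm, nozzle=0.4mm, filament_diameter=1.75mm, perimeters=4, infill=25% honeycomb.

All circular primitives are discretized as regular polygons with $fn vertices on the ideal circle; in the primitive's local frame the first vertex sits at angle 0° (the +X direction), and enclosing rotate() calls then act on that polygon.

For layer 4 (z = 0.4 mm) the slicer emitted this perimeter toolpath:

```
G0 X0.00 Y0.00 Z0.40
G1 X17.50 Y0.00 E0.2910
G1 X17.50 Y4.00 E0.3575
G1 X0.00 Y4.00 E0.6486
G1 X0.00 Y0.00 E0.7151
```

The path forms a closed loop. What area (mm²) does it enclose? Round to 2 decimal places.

70.00 mm²

Apply the shoelace formula to the sequence of (X, Y) vertices; enclosed area = 70.00 mm².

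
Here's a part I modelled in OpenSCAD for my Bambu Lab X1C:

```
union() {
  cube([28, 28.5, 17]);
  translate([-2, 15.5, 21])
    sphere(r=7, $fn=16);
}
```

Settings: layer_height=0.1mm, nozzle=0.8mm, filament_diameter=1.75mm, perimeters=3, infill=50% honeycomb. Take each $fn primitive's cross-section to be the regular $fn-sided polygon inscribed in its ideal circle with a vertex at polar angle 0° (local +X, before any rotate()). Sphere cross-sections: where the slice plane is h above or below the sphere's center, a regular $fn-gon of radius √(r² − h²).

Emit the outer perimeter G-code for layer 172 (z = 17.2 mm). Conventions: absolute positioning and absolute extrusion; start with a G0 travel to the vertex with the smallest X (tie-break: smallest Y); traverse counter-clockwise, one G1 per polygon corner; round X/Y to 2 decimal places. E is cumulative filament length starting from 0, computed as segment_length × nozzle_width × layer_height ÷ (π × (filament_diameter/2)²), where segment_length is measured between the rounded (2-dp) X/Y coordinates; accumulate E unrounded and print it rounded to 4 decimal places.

At z = 17.2 mm: the cube is not intersected at this z (z outside [0, 17]); the r=7 sphere at (-2, 15.5) contributes a regular 16-gon of circumradius √(7²−3.8²) = 5.879; Taking the union: only the r=7 sphere at (-2, 15.5) is present, so the union is just that shape — 1 connected region. The outline is a single polygon with 16 vertices. Extrusion per mm of travel: 0.8 × 0.1 / (π × 0.875²) = 0.033260. Accumulating E over each segment gives final E = 1.2208.

G0 X-7.88 Y15.50 Z17.20
G1 X-7.43 Y13.25 E0.0763
G1 X-6.16 Y11.34 E0.1526
G1 X-4.25 Y10.07 E0.2289
G1 X-2.00 Y9.62 E0.3052
G1 X0.25 Y10.07 E0.3815
G1 X2.16 Y11.34 E0.4578
G1 X3.43 Y13.25 E0.5341
G1 X3.88 Y15.50 E0.6104
G1 X3.43 Y17.75 E0.6867
G1 X2.16 Y19.66 E0.7630
G1 X0.25 Y20.93 E0.8393
G1 X-2.00 Y21.38 E0.9156
G1 X-4.25 Y20.93 E0.9920
G1 X-6.16 Y19.66 E1.0682
G1 X-7.43 Y17.75 E1.1445
G1 X-7.88 Y15.50 E1.2208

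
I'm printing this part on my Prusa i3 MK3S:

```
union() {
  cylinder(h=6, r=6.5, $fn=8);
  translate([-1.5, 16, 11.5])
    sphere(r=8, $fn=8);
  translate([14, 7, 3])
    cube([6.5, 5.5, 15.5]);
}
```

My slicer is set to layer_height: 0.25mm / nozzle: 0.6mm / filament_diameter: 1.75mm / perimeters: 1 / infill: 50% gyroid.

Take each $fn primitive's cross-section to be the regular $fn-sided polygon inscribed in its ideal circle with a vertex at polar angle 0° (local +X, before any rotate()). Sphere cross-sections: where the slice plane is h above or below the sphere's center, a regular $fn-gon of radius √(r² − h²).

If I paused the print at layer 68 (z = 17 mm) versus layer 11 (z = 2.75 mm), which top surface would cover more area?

Layer 68 (z = 17): the cylinder is absent (z outside [0, 6]); the sphere at (-1.5, 16): section is a regular 8-gon, circumradius = √(r²−h²) = √(8²−5.5²) = 5.809 (area = (8/2)·5.809²·sin(360°/8) = 95.46 mm²); the cube at (14, 7) is present — its section is the full 6.5×5.5 rectangle (area 35.75 mm²); Taking the union: the 2 present regions are separate (no shared area or edge), so areas and boundary lengths simply add and each stays a separate island — area = 131.21 mm². So its area = 131.21 mm². Layer 11 (z = 2.75): the cylinder: section is a regular 8-gon, circumradius r=6.5 (area = (8/2)·6.500²·sin(360°/8) = 119.50 mm²); the sphere at (-1.5, 16) is absent (|z−center|=8.750 > r=8); the cube at (14, 7) does not reach this height (z outside [3, 18.5]); Taking the union: only the r=6.5 cylinder is present, so the union is just that shape — area = 119.50 mm². So its area = 119.50 mm². Layer 68 is larger (131.21 vs 119.50 mm²).

layer 68 (z = 17 mm)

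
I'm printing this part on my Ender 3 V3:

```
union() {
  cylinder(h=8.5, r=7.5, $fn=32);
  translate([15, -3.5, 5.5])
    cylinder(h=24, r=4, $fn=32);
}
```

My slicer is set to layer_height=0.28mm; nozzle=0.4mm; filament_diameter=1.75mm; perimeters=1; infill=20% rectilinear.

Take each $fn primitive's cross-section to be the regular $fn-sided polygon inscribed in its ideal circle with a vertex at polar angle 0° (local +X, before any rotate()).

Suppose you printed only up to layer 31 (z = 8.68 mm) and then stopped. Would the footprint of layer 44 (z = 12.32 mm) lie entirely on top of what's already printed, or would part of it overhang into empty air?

entirely on top

Compare the two slices. At z = 8.68: the cylinder does not reach this height (z outside [0, 8.5]); the r=4 cylinder at (15, -3.5) contributes a regular 32-gon of circumradius 4 (area = (32/2)·4.000²·sin(360°/32) = 49.94 mm²); Combining (union): only the r=4 cylinder at (15, -3.5) is present, so the union is just that shape — area = 49.94 mm². At z = 12.32: the cylinder is absent (z outside [0, 8.5]); the cylinder at (15, -3.5): section is a regular 32-gon, circumradius r=4 (area = (32/2)·4.000²·sin(360°/32) = 49.94 mm²); Combining (union): only the r=4 cylinder at (15, -3.5) is present, so the union is just that shape — area = 49.94 mm². Checking containment: the cross-section at z = 12.32 is a subset of the cross-section at z = 8.68.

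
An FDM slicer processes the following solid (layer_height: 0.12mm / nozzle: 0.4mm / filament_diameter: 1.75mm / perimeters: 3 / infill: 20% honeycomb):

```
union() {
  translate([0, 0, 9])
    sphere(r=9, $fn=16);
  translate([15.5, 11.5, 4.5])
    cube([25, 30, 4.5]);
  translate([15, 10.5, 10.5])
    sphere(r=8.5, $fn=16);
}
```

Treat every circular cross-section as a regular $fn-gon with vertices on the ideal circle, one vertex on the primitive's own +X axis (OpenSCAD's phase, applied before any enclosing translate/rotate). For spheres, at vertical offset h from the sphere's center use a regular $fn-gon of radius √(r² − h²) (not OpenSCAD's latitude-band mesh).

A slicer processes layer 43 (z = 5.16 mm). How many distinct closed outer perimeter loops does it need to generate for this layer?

2

At z = 5.16 mm: the sphere: section is a regular 16-gon, circumradius = √(r²−h²) = √(9²−3.84²) = 8.140; the 25×30 cube at (15.5, 11.5) contributes its full rectangle; the r=8.5 sphere at (15, 10.5) contributes a regular 16-gon of circumradius √(8.5²−5.34²) = 6.613; Taking the union: the regions partially overlap (shared area 24.18 mm²), so overlapping operands fuse into one piece — 2 connected regions. The result has 2 disconnected regions.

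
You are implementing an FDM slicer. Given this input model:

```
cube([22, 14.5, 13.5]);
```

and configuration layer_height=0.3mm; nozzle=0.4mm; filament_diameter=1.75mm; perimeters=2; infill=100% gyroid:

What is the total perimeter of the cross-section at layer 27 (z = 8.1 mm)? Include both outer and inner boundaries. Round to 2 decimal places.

At z = 8.1 mm: the cube is present — its section is the full 22×14.5 rectangle (perimeter 73.00 mm). Overall, the cross-section is a single solid region. Total boundary length (outer) = 73.00 mm.

73.00 mm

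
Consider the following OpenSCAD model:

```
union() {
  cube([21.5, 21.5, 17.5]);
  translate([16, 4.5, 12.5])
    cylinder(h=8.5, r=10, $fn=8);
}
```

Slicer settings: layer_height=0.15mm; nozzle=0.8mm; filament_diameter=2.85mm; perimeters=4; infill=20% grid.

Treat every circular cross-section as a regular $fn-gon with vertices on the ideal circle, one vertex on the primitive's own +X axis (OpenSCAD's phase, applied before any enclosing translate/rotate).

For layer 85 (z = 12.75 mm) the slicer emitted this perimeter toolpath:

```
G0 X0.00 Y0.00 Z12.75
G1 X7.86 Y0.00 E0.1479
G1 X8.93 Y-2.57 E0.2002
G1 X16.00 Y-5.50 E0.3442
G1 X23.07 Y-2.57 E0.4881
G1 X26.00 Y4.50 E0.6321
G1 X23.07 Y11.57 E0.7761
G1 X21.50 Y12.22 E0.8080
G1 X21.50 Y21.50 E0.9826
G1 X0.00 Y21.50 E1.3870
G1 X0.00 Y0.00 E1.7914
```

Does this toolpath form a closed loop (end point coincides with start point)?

Start point (G0): (0.00, 0.00). End point (last G1): the path returns to the start — closed.

yes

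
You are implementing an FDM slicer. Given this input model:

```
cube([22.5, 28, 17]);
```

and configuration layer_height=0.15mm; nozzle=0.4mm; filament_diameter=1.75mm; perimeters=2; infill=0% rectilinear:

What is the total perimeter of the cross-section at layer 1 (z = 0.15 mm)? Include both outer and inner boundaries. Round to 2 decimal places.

At z = 0.15 mm: the cube is present — its section is the full 22.5×28 rectangle (perimeter 101.00 mm). Overall, the cross-section is a single solid region. Total boundary length (outer) = 101.00 mm.

101.00 mm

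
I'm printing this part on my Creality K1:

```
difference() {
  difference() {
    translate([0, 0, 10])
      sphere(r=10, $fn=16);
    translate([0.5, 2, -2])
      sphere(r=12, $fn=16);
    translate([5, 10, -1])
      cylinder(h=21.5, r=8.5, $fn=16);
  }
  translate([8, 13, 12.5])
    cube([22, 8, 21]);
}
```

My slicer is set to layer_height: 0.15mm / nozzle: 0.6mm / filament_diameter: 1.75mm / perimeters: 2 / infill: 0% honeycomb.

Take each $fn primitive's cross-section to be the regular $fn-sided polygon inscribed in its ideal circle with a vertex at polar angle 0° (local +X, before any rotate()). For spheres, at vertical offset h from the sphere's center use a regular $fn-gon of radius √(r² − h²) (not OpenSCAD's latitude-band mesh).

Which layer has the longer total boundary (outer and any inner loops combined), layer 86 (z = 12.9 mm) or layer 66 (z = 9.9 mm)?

Layer 86 (z = 12.9): the sphere: section is a regular 16-gon, circumradius = √(r²−h²) = √(10²−2.9²) = 9.570 (perimeter = 2·16·9.570·sin(180°/16) = 59.75 mm); the sphere at (0.5, 2) does not reach this height (|z−center|=14.900 > r=12); the cylinder at (5, 10): section is a regular 16-gon, circumradius r=8.5 (perimeter = 2·16·8.500·sin(180°/16) = 53.06 mm); After the difference (first − rest): starting from the r=10 sphere, the r=8.5 cylinder at (5, 10) partially overlaps it — only the 64.26 mm² overlap (of its 221.19 mm²) is removed, clipping the outline — boundary = 60.61 mm; the cube at (8, 13) is present — its section is the full 22×8 rectangle (perimeter 60.00 mm); Taking the first minus the rest: starting from that combined region, the 22×8 cube at (8, 13) misses the remaining region (no effect) — boundary = 60.61 mm. So its perimeter = 60.61 mm. Layer 66 (z = 9.9): the sphere: section is a regular 16-gon, circumradius = √(r²−h²) = √(10²−0.1²) = 9.999 (perimeter = 2·16·9.999·sin(180°/16) = 62.43 mm); the r=12 sphere at (0.5, 2) contributes a regular 16-gon of circumradius √(12²−11.9²) = 1.546 (perimeter = 2·16·1.546·sin(180°/16) = 9.65 mm); the r=8.5 cylinder at (5, 10) contributes a regular 16-gon of circumradius 8.5 (perimeter = 2·16·8.500·sin(180°/16) = 53.06 mm); Subtracting the remaining from the first: starting from the r=10 sphere, the r=12 sphere at (0.5, 2) lies wholly inside it (removes its full 7.32 mm² and its 9.65 mm outline becomes a hole wall); the r=8.5 cylinder at (5, 10) partially overlaps it — only the 69.64 mm² overlap (of its 221.19 mm²) is removed, clipping the outline — boundary = 67.81 mm; the cube at (8, 13) does not reach this height (z outside [12.5, 33.5]); Taking the first minus the rest: none of the subtracted shapes is present at this height, so the result so far is unchanged — boundary = 67.81 mm. So its perimeter = 67.81 mm. Layer 66 is larger (67.81 vs 60.61 mm).

layer 66 (z = 9.9 mm)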